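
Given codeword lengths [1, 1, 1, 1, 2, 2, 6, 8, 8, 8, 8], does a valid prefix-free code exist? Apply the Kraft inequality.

Kraft inequality: Σ 2^(-l_i) ≤ 1 for prefix-free code
Calculating: 2^(-1) + 2^(-1) + 2^(-1) + 2^(-1) + 2^(-2) + 2^(-2) + 2^(-6) + 2^(-8) + 2^(-8) + 2^(-8) + 2^(-8)
= 0.5 + 0.5 + 0.5 + 0.5 + 0.25 + 0.25 + 0.015625 + 0.00390625 + 0.00390625 + 0.00390625 + 0.00390625
= 2.5312
Since 2.5312 > 1, prefix-free code does not exist


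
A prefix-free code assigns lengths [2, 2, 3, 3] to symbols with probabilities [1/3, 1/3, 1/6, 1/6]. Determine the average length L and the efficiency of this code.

Average length L = Σ p_i × l_i = 2.3333 bits
Entropy H = 1.9183 bits
Efficiency η = H/L × 100% = 82.21%


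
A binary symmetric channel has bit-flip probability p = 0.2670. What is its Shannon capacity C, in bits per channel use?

For BSC with error probability p:
C = 1 - H(p) where H(p) is binary entropy
H(0.2670) = -0.2670 × log₂(0.2670) - 0.7330 × log₂(0.7330)
H(p) = 0.8371
C = 1 - 0.8371 = 0.1629 bits/use


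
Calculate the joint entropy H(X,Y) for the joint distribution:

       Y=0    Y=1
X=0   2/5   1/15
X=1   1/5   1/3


H(X,Y) = -Σ p(x,y) log₂ p(x,y)
  p(0,0)=2/5: -0.4000 × log₂(0.4000) = 0.5288
  p(0,1)=1/15: -0.0667 × log₂(0.0667) = 0.2605
  p(1,0)=1/5: -0.2000 × log₂(0.2000) = 0.4644
  p(1,1)=1/3: -0.3333 × log₂(0.3333) = 0.5283
H(X,Y) = 1.7819 bits


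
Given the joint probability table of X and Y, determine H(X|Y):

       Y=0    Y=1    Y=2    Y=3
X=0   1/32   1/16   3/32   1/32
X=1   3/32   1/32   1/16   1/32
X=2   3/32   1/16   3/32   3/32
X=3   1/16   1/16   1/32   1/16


H(X|Y) = Σ_y p(y) H(X|Y=y)
  p(Y=0) = 9/32, H(X|Y=0) = 1.8911
  p(Y=1) = 7/32, H(X|Y=1) = 1.9502
  p(Y=2) = 9/32, H(X|Y=2) = 1.8911
  p(Y=3) = 7/32, H(X|Y=3) = 1.8424
H(X|Y) = 0.2812×1.8911 + 0.2188×1.9502 + 0.2812×1.8911 + 0.2188×1.8424 = 1.8933 bits


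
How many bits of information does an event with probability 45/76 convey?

Information content I(x) = -log₂(p(x))
I = -log₂(45/76) = -log₂(0.5921)
I = 0.7561 bits


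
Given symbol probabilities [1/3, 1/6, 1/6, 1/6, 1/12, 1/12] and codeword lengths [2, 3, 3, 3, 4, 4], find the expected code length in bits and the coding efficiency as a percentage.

Average length L = Σ p_i × l_i = 2.8333 bits
Entropy H = 2.4183 bits
Efficiency η = H/L × 100% = 85.35%


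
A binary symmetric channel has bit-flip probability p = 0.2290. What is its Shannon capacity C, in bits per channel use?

For BSC with error probability p:
C = 1 - H(p) where H(p) is binary entropy
H(0.2290) = -0.2290 × log₂(0.2290) - 0.7710 × log₂(0.7710)
H(p) = 0.7763
C = 1 - 0.7763 = 0.2237 bits/use


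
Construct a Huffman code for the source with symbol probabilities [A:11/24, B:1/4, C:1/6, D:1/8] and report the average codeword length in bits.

Huffman tree construction:
Combine smallest probabilities repeatedly
Resulting codes:
  A: 0 (length 1)
  B: 10 (length 2)
  C: 111 (length 3)
  D: 110 (length 3)
Average length = Σ p(s) × length(s) = 1.8333 bits


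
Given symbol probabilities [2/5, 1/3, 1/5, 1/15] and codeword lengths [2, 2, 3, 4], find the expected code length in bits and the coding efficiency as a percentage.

Average length L = Σ p_i × l_i = 2.3333 bits
Entropy H = 1.7819 bits
Efficiency η = H/L × 100% = 76.37%


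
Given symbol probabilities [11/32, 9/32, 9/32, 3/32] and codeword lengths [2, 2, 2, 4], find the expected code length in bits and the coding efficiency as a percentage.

Average length L = Σ p_i × l_i = 2.1875 bits
Entropy H = 1.8791 bits
Efficiency η = H/L × 100% = 85.90%


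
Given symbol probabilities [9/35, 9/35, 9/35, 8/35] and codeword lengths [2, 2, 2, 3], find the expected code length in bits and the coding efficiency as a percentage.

Average length L = Σ p_i × l_i = 2.2286 bits
Entropy H = 1.9982 bits
Efficiency η = H/L × 100% = 89.66%


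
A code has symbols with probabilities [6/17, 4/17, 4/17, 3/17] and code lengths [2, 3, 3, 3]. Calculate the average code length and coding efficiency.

Average length L = Σ p_i × l_i = 2.6471 bits
Entropy H = 1.9542 bits
Efficiency η = H/L × 100% = 73.83%


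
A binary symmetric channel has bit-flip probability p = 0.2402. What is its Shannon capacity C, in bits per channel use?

For BSC with error probability p:
C = 1 - H(p) where H(p) is binary entropy
H(0.2402) = -0.2402 × log₂(0.2402) - 0.7598 × log₂(0.7598)
H(p) = 0.7954
C = 1 - 0.7954 = 0.2046 bits/use


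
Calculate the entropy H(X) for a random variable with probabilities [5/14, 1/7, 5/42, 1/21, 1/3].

H(X) = -Σ p(x) log₂ p(x)
  -5/14 × log₂(5/14) = 0.5305
  -1/7 × log₂(1/7) = 0.4011
  -5/42 × log₂(5/42) = 0.3655
  -1/21 × log₂(1/21) = 0.2092
  -1/3 × log₂(1/3) = 0.5283
H(X) = 2.0346 bits


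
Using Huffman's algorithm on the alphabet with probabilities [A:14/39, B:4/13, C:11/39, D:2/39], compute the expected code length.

Huffman tree construction:
Combine smallest probabilities repeatedly
Resulting codes:
  A: 0 (length 1)
  B: 10 (length 2)
  C: 111 (length 3)
  D: 110 (length 3)
Average length = Σ p(s) × length(s) = 1.9744 bits


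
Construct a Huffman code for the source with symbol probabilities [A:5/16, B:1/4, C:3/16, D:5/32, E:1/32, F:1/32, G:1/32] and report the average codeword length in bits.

Huffman tree construction:
Combine smallest probabilities repeatedly
Resulting codes:
  A: 11 (length 2)
  B: 01 (length 2)
  C: 00 (length 2)
  D: 101 (length 3)
  E: 10010 (length 5)
  F: 10011 (length 5)
  G: 1000 (length 4)
Average length = Σ p(s) × length(s) = 2.4062 bits


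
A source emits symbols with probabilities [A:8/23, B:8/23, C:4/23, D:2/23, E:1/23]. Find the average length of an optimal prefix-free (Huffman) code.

Huffman tree construction:
Combine smallest probabilities repeatedly
Resulting codes:
  A: 11 (length 2)
  B: 0 (length 1)
  C: 101 (length 3)
  D: 1001 (length 4)
  E: 1000 (length 4)
Average length = Σ p(s) × length(s) = 2.0870 bits


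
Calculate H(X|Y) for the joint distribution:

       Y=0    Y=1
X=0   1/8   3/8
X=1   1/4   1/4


H(X|Y) = Σ_y p(y) H(X|Y=y)
  p(Y=0) = 3/8, H(X|Y=0) = 0.9183
  p(Y=1) = 5/8, H(X|Y=1) = 0.9710
H(X|Y) = 0.3750×0.9183 + 0.6250×0.9710 = 0.9512 bits


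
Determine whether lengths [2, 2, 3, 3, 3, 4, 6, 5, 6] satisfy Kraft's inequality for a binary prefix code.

Kraft inequality: Σ 2^(-l_i) ≤ 1 for prefix-free code
Calculating: 2^(-2) + 2^(-2) + 2^(-3) + 2^(-3) + 2^(-3) + 2^(-4) + 2^(-6) + 2^(-5) + 2^(-6)
= 0.25 + 0.25 + 0.125 + 0.125 + 0.125 + 0.0625 + 0.015625 + 0.03125 + 0.015625
= 1.0000
Since 1.0000 ≤ 1, prefix-free code exists


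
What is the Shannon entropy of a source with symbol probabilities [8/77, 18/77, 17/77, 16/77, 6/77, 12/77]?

H(X) = -Σ p(x) log₂ p(x)
  -8/77 × log₂(8/77) = 0.3394
  -18/77 × log₂(18/77) = 0.4902
  -17/77 × log₂(17/77) = 0.4811
  -16/77 × log₂(16/77) = 0.4710
  -6/77 × log₂(6/77) = 0.2869
  -12/77 × log₂(12/77) = 0.4179
H(X) = 2.4866 bits


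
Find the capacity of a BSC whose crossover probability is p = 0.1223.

For BSC with error probability p:
C = 1 - H(p) where H(p) is binary entropy
H(0.1223) = -0.1223 × log₂(0.1223) - 0.8777 × log₂(0.8777)
H(p) = 0.5359
C = 1 - 0.5359 = 0.4641 bits/use


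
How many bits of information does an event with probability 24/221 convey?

Information content I(x) = -log₂(p(x))
I = -log₂(24/221) = -log₂(0.1086)
I = 3.2029 bits


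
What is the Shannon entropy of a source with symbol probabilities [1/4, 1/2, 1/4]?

H(X) = -Σ p(x) log₂ p(x)
  -1/4 × log₂(1/4) = 0.5000
  -1/2 × log₂(1/2) = 0.5000
  -1/4 × log₂(1/4) = 0.5000
H(X) = 1.5000 bits


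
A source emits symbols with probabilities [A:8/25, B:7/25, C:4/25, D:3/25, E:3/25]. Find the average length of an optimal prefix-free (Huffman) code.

Huffman tree construction:
Combine smallest probabilities repeatedly
Resulting codes:
  A: 11 (length 2)
  B: 10 (length 2)
  C: 00 (length 2)
  D: 010 (length 3)
  E: 011 (length 3)
Average length = Σ p(s) × length(s) = 2.2400 bits


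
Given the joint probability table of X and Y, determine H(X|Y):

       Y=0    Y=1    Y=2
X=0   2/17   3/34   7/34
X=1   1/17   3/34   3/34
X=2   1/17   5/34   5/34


H(X|Y) = Σ_y p(y) H(X|Y=y)
  p(Y=0) = 4/17, H(X|Y=0) = 1.5000
  p(Y=1) = 11/34, H(X|Y=1) = 1.5395
  p(Y=2) = 15/34, H(X|Y=2) = 1.5058
H(X|Y) = 0.2353×1.5000 + 0.3235×1.5395 + 0.4412×1.5058 = 1.5153 bits


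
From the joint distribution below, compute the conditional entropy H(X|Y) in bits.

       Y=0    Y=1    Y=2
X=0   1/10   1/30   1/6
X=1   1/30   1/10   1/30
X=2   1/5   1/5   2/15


H(X|Y) = Σ_y p(y) H(X|Y=y)
  p(Y=0) = 1/3, H(X|Y=0) = 1.2955
  p(Y=1) = 1/3, H(X|Y=1) = 1.2955
  p(Y=2) = 1/3, H(X|Y=2) = 1.3610
H(X|Y) = 0.3333×1.2955 + 0.3333×1.2955 + 0.3333×1.3610 = 1.3173 bits


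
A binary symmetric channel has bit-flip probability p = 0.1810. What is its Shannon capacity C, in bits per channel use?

For BSC with error probability p:
C = 1 - H(p) where H(p) is binary entropy
H(0.1810) = -0.1810 × log₂(0.1810) - 0.8190 × log₂(0.8190)
H(p) = 0.6823
C = 1 - 0.6823 = 0.3177 bits/use


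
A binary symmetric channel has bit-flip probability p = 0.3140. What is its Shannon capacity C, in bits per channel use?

For BSC with error probability p:
C = 1 - H(p) where H(p) is binary entropy
H(0.3140) = -0.3140 × log₂(0.3140) - 0.6860 × log₂(0.6860)
H(p) = 0.8977
C = 1 - 0.8977 = 0.1023 bits/use


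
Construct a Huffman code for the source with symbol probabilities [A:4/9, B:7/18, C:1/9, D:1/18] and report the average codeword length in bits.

Huffman tree construction:
Combine smallest probabilities repeatedly
Resulting codes:
  A: 0 (length 1)
  B: 11 (length 2)
  C: 101 (length 3)
  D: 100 (length 3)
Average length = Σ p(s) × length(s) = 1.7222 bits


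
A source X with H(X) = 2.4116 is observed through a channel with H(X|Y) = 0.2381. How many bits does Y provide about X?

I(X;Y) = H(X) - H(X|Y)
I(X;Y) = 2.4116 - 0.2381 = 2.1735 bits


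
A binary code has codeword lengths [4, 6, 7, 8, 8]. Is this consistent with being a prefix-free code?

Kraft inequality: Σ 2^(-l_i) ≤ 1 for prefix-free code
Calculating: 2^(-4) + 2^(-6) + 2^(-7) + 2^(-8) + 2^(-8)
= 0.0625 + 0.015625 + 0.0078125 + 0.00390625 + 0.00390625
= 0.0938
Since 0.0938 ≤ 1, prefix-free code exists


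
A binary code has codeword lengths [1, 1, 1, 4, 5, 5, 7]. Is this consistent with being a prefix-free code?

Kraft inequality: Σ 2^(-l_i) ≤ 1 for prefix-free code
Calculating: 2^(-1) + 2^(-1) + 2^(-1) + 2^(-4) + 2^(-5) + 2^(-5) + 2^(-7)
= 0.5 + 0.5 + 0.5 + 0.0625 + 0.03125 + 0.03125 + 0.0078125
= 1.6328
Since 1.6328 > 1, prefix-free code does not exist


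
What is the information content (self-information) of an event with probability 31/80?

Information content I(x) = -log₂(p(x))
I = -log₂(31/80) = -log₂(0.3875)
I = 1.3677 bits


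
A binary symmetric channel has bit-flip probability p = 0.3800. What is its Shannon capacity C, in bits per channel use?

For BSC with error probability p:
C = 1 - H(p) where H(p) is binary entropy
H(0.3800) = -0.3800 × log₂(0.3800) - 0.6200 × log₂(0.6200)
H(p) = 0.9580
C = 1 - 0.9580 = 0.0420 bits/use


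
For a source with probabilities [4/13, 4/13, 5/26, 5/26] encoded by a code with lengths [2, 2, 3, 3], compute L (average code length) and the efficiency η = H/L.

Average length L = Σ p_i × l_i = 2.3846 bits
Entropy H = 1.9612 bits
Efficiency η = H/L × 100% = 82.25%


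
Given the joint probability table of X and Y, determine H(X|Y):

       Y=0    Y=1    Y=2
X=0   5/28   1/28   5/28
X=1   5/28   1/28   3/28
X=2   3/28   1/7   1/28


H(X|Y) = Σ_y p(y) H(X|Y=y)
  p(Y=0) = 13/28, H(X|Y=0) = 1.5486
  p(Y=1) = 3/14, H(X|Y=1) = 1.2516
  p(Y=2) = 9/28, H(X|Y=2) = 1.3516
H(X|Y) = 0.4643×1.5486 + 0.2143×1.2516 + 0.3214×1.3516 = 1.4216 bits


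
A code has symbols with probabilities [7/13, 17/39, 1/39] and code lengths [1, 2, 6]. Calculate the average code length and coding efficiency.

Average length L = Σ p_i × l_i = 1.5641 bits
Entropy H = 1.1386 bits
Efficiency η = H/L × 100% = 72.80%


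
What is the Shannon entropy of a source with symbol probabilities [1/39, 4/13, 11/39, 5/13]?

H(X) = -Σ p(x) log₂ p(x)
  -1/39 × log₂(1/39) = 0.1355
  -4/13 × log₂(4/13) = 0.5232
  -11/39 × log₂(11/39) = 0.5150
  -5/13 × log₂(5/13) = 0.5302
H(X) = 1.7039 bits


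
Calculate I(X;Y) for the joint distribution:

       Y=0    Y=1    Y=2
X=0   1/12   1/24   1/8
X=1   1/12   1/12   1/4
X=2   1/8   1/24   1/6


H(X) = 1.5546, H(Y) = 1.4284, H(X,Y) = 2.9591
I(X;Y) = H(X) + H(Y) - H(X,Y) = 0.0238 bits


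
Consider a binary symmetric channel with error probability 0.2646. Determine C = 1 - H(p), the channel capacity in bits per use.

For BSC with error probability p:
C = 1 - H(p) where H(p) is binary entropy
H(0.2646) = -0.2646 × log₂(0.2646) - 0.7354 × log₂(0.7354)
H(p) = 0.8336
C = 1 - 0.8336 = 0.1664 bits/use


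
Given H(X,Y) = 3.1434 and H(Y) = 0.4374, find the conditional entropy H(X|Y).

Chain rule: H(X,Y) = H(X|Y) + H(Y)
H(X|Y) = H(X,Y) - H(Y) = 3.1434 - 0.4374 = 2.706 bits


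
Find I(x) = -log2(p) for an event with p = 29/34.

Information content I(x) = -log₂(p(x))
I = -log₂(29/34) = -log₂(0.8529)
I = 0.2295 bits


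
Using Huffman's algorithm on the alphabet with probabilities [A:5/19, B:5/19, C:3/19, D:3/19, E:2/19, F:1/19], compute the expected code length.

Huffman tree construction:
Combine smallest probabilities repeatedly
Resulting codes:
  A: 01 (length 2)
  B: 10 (length 2)
  C: 110 (length 3)
  D: 111 (length 3)
  E: 001 (length 3)
  F: 000 (length 3)
Average length = Σ p(s) × length(s) = 2.4737 bits


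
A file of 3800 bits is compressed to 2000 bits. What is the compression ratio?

Compression ratio = Original / Compressed
= 3800 / 2000 = 1.90:1


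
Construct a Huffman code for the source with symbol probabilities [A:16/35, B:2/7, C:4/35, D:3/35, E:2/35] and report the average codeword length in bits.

Huffman tree construction:
Combine smallest probabilities repeatedly
Resulting codes:
  A: 0 (length 1)
  B: 11 (length 2)
  C: 100 (length 3)
  D: 1011 (length 4)
  E: 1010 (length 4)
Average length = Σ p(s) × length(s) = 1.9429 bits


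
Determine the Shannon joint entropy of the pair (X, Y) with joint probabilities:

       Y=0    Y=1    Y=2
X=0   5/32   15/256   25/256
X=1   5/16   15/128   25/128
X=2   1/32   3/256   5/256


H(X,Y) = -Σ p(x,y) log₂ p(x,y)
  p(0,0)=5/32: -0.1562 × log₂(0.1562) = 0.4184
  p(0,1)=15/256: -0.0586 × log₂(0.0586) = 0.2398
  p(0,2)=25/256: -0.0977 × log₂(0.0977) = 0.3277
  p(1,0)=5/16: -0.3125 × log₂(0.3125) = 0.5244
  p(1,1)=15/128: -0.1172 × log₂(0.1172) = 0.3625
  p(1,2)=25/128: -0.1953 × log₂(0.1953) = 0.4602
  p(2,0)=1/32: -0.0312 × log₂(0.0312) = 0.1562
  p(2,1)=3/256: -0.0117 × log₂(0.0117) = 0.0752
  p(2,2)=5/256: -0.0195 × log₂(0.0195) = 0.1109
H(X,Y) = 2.6754 bits


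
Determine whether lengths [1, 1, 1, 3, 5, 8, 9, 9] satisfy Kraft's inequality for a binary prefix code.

Kraft inequality: Σ 2^(-l_i) ≤ 1 for prefix-free code
Calculating: 2^(-1) + 2^(-1) + 2^(-1) + 2^(-3) + 2^(-5) + 2^(-8) + 2^(-9) + 2^(-9)
= 0.5 + 0.5 + 0.5 + 0.125 + 0.03125 + 0.00390625 + 0.001953125 + 0.001953125
= 1.6641
Since 1.6641 > 1, prefix-free code does not exist


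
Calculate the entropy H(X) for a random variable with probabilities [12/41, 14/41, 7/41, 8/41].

H(X) = -Σ p(x) log₂ p(x)
  -12/41 × log₂(12/41) = 0.5188
  -14/41 × log₂(14/41) = 0.5293
  -7/41 × log₂(7/41) = 0.4354
  -8/41 × log₂(8/41) = 0.4600
H(X) = 1.9436 bits


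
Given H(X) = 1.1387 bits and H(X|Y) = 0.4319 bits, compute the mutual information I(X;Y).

I(X;Y) = H(X) - H(X|Y)
I(X;Y) = 1.1387 - 0.4319 = 0.7068 bits


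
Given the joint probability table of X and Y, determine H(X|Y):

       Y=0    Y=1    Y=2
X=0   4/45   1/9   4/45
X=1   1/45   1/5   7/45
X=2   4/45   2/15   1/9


H(X|Y) = Σ_y p(y) H(X|Y=y)
  p(Y=0) = 1/5, H(X|Y=0) = 1.3921
  p(Y=1) = 4/9, H(X|Y=1) = 1.5395
  p(Y=2) = 16/45, H(X|Y=2) = 1.5462
H(X|Y) = 0.2000×1.3921 + 0.4444×1.5395 + 0.3556×1.5462 = 1.5124 bits


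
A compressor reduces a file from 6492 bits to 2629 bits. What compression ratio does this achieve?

Compression ratio = Original / Compressed
= 6492 / 2629 = 2.47:1


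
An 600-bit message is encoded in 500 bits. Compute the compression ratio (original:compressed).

Compression ratio = Original / Compressed
= 600 / 500 = 1.20:1


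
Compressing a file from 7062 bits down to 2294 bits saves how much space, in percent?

Space savings = (1 - Compressed/Original) × 100%
= (1 - 2294/7062) × 100%
= 67.52%


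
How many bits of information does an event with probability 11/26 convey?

Information content I(x) = -log₂(p(x))
I = -log₂(11/26) = -log₂(0.4231)
I = 1.2410 bits


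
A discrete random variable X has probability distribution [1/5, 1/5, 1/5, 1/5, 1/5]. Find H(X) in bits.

H(X) = -Σ p(x) log₂ p(x)
  -1/5 × log₂(1/5) = 0.4644
  -1/5 × log₂(1/5) = 0.4644
  -1/5 × log₂(1/5) = 0.4644
  -1/5 × log₂(1/5) = 0.4644
  -1/5 × log₂(1/5) = 0.4644
H(X) = 2.3219 bits


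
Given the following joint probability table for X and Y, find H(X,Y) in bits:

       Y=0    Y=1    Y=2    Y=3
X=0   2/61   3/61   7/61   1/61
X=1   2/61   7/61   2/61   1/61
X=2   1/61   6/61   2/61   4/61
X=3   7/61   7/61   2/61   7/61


H(X,Y) = -Σ p(x,y) log₂ p(x,y)
  p(0,0)=2/61: -0.0328 × log₂(0.0328) = 0.1617
  p(0,1)=3/61: -0.0492 × log₂(0.0492) = 0.2137
  p(0,2)=7/61: -0.1148 × log₂(0.1148) = 0.3584
  p(0,3)=1/61: -0.0164 × log₂(0.0164) = 0.0972
  p(1,0)=2/61: -0.0328 × log₂(0.0328) = 0.1617
  p(1,1)=7/61: -0.1148 × log₂(0.1148) = 0.3584
  p(1,2)=2/61: -0.0328 × log₂(0.0328) = 0.1617
  p(1,3)=1/61: -0.0164 × log₂(0.0164) = 0.0972
  p(2,0)=1/61: -0.0164 × log₂(0.0164) = 0.0972
  p(2,1)=6/61: -0.0984 × log₂(0.0984) = 0.3291
  p(2,2)=2/61: -0.0328 × log₂(0.0328) = 0.1617
  p(2,3)=4/61: -0.0656 × log₂(0.0656) = 0.2578
  p(3,0)=7/61: -0.1148 × log₂(0.1148) = 0.3584
  p(3,1)=7/61: -0.1148 × log₂(0.1148) = 0.3584
  p(3,2)=2/61: -0.0328 × log₂(0.0328) = 0.1617
  p(3,3)=7/61: -0.1148 × log₂(0.1148) = 0.3584
H(X,Y) = 3.6927 bits


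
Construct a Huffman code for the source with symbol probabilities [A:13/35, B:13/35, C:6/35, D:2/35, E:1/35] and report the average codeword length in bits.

Huffman tree construction:
Combine smallest probabilities repeatedly
Resulting codes:
  A: 11 (length 2)
  B: 0 (length 1)
  C: 101 (length 3)
  D: 1001 (length 4)
  E: 1000 (length 4)
Average length = Σ p(s) × length(s) = 1.9714 bits


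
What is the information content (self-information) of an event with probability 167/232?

Information content I(x) = -log₂(p(x))
I = -log₂(167/232) = -log₂(0.7198)
I = 0.4743 bits


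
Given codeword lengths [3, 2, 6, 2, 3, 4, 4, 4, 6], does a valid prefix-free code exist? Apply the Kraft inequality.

Kraft inequality: Σ 2^(-l_i) ≤ 1 for prefix-free code
Calculating: 2^(-3) + 2^(-2) + 2^(-6) + 2^(-2) + 2^(-3) + 2^(-4) + 2^(-4) + 2^(-4) + 2^(-6)
= 0.125 + 0.25 + 0.015625 + 0.25 + 0.125 + 0.0625 + 0.0625 + 0.0625 + 0.015625
= 0.9688
Since 0.9688 ≤ 1, prefix-free code exists


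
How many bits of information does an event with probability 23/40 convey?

Information content I(x) = -log₂(p(x))
I = -log₂(23/40) = -log₂(0.5750)
I = 0.7984 bits


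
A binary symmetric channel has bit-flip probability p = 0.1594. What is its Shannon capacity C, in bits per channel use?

For BSC with error probability p:
C = 1 - H(p) where H(p) is binary entropy
H(0.1594) = -0.1594 × log₂(0.1594) - 0.8406 × log₂(0.8406)
H(p) = 0.6329
C = 1 - 0.6329 = 0.3671 bits/use


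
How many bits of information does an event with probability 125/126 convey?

Information content I(x) = -log₂(p(x))
I = -log₂(125/126) = -log₂(0.9921)
I = 0.0115 bits


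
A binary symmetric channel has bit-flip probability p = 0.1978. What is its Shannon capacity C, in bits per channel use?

For BSC with error probability p:
C = 1 - H(p) where H(p) is binary entropy
H(0.1978) = -0.1978 × log₂(0.1978) - 0.8022 × log₂(0.8022)
H(p) = 0.7175
C = 1 - 0.7175 = 0.2825 bits/use


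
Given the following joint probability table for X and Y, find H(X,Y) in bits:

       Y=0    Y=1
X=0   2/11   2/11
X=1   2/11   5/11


H(X,Y) = -Σ p(x,y) log₂ p(x,y)
  p(0,0)=2/11: -0.1818 × log₂(0.1818) = 0.4472
  p(0,1)=2/11: -0.1818 × log₂(0.1818) = 0.4472
  p(1,0)=2/11: -0.1818 × log₂(0.1818) = 0.4472
  p(1,1)=5/11: -0.4545 × log₂(0.4545) = 0.5170
H(X,Y) = 1.8586 bits


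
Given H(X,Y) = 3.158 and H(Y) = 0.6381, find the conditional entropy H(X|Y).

Chain rule: H(X,Y) = H(X|Y) + H(Y)
H(X|Y) = H(X,Y) - H(Y) = 3.158 - 0.6381 = 2.5199 bits


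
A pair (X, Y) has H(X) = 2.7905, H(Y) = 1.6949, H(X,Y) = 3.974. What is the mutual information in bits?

I(X;Y) = H(X) + H(Y) - H(X,Y)
I(X;Y) = 2.7905 + 1.6949 - 3.974 = 0.5114 bits


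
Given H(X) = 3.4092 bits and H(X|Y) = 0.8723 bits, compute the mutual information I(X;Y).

I(X;Y) = H(X) - H(X|Y)
I(X;Y) = 3.4092 - 0.8723 = 2.5369 bits


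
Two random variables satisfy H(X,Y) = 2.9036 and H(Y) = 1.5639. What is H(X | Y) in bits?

Chain rule: H(X,Y) = H(X|Y) + H(Y)
H(X|Y) = H(X,Y) - H(Y) = 2.9036 - 1.5639 = 1.3397 bits


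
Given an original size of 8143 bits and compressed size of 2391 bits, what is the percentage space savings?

Space savings = (1 - Compressed/Original) × 100%
= (1 - 2391/8143) × 100%
= 70.64%


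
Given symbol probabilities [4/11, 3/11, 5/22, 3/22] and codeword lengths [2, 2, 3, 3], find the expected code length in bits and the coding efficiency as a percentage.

Average length L = Σ p_i × l_i = 2.3636 bits
Entropy H = 1.9197 bits
Efficiency η = H/L × 100% = 81.22%


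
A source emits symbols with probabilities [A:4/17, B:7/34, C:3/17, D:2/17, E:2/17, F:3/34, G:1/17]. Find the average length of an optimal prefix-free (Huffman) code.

Huffman tree construction:
Combine smallest probabilities repeatedly
Resulting codes:
  A: 01 (length 2)
  B: 00 (length 2)
  C: 111 (length 3)
  D: 100 (length 3)
  E: 101 (length 3)
  F: 1101 (length 4)
  G: 1100 (length 4)
Average length = Σ p(s) × length(s) = 2.7059 bits


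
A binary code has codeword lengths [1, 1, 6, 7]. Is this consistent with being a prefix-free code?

Kraft inequality: Σ 2^(-l_i) ≤ 1 for prefix-free code
Calculating: 2^(-1) + 2^(-1) + 2^(-6) + 2^(-7)
= 0.5 + 0.5 + 0.015625 + 0.0078125
= 1.0234
Since 1.0234 > 1, prefix-free code does not exist


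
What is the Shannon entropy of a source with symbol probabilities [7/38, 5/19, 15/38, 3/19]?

H(X) = -Σ p(x) log₂ p(x)
  -7/38 × log₂(7/38) = 0.4496
  -5/19 × log₂(5/19) = 0.5068
  -15/38 × log₂(15/38) = 0.5294
  -3/19 × log₂(3/19) = 0.4205
H(X) = 1.9062 bits


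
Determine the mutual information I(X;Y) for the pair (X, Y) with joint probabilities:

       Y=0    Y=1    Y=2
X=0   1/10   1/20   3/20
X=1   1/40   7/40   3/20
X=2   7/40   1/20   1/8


H(X) = 1.5813, H(Y) = 1.5579, H(X,Y) = 2.9736
I(X;Y) = H(X) + H(Y) - H(X,Y) = 0.1656 bits


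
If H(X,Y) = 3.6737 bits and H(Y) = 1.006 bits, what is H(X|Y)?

Chain rule: H(X,Y) = H(X|Y) + H(Y)
H(X|Y) = H(X,Y) - H(Y) = 3.6737 - 1.006 = 2.6677 bits


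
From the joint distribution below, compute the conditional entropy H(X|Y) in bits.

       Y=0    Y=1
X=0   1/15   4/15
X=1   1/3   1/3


H(X|Y) = Σ_y p(y) H(X|Y=y)
  p(Y=0) = 2/5, H(X|Y=0) = 0.6500
  p(Y=1) = 3/5, H(X|Y=1) = 0.9911
H(X|Y) = 0.4000×0.6500 + 0.6000×0.9911 = 0.8547 bits


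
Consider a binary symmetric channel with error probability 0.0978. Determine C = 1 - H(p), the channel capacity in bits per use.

For BSC with error probability p:
C = 1 - H(p) where H(p) is binary entropy
H(0.0978) = -0.0978 × log₂(0.0978) - 0.9022 × log₂(0.9022)
H(p) = 0.4620
C = 1 - 0.4620 = 0.5380 bits/use


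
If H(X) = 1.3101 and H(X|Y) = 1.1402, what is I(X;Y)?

I(X;Y) = H(X) - H(X|Y)
I(X;Y) = 1.3101 - 1.1402 = 0.1699 bits


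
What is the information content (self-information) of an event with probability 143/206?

Information content I(x) = -log₂(p(x))
I = -log₂(143/206) = -log₂(0.6942)
I = 0.5266 bits


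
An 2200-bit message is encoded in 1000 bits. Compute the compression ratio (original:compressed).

Compression ratio = Original / Compressed
= 2200 / 1000 = 2.20:1


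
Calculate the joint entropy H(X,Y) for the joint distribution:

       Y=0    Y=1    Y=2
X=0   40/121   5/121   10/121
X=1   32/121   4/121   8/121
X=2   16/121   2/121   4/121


H(X,Y) = -Σ p(x,y) log₂ p(x,y)
  p(0,0)=40/121: -0.3306 × log₂(0.3306) = 0.5279
  p(0,1)=5/121: -0.0413 × log₂(0.0413) = 0.1900
  p(0,2)=10/121: -0.0826 × log₂(0.0826) = 0.2973
  p(1,0)=32/121: -0.2645 × log₂(0.2645) = 0.5075
  p(1,1)=4/121: -0.0331 × log₂(0.0331) = 0.1626
  p(1,2)=8/121: -0.0661 × log₂(0.0661) = 0.2591
  p(2,0)=16/121: -0.1322 × log₂(0.1322) = 0.3860
  p(2,1)=2/121: -0.0165 × log₂(0.0165) = 0.0978
  p(2,2)=4/121: -0.0331 × log₂(0.0331) = 0.1626
H(X,Y) = 2.5907 bits


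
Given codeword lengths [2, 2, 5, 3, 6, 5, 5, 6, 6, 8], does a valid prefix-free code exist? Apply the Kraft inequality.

Kraft inequality: Σ 2^(-l_i) ≤ 1 for prefix-free code
Calculating: 2^(-2) + 2^(-2) + 2^(-5) + 2^(-3) + 2^(-6) + 2^(-5) + 2^(-5) + 2^(-6) + 2^(-6) + 2^(-8)
= 0.25 + 0.25 + 0.03125 + 0.125 + 0.015625 + 0.03125 + 0.03125 + 0.015625 + 0.015625 + 0.00390625
= 0.7695
Since 0.7695 ≤ 1, prefix-free code exists


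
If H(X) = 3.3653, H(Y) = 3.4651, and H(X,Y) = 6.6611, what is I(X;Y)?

I(X;Y) = H(X) + H(Y) - H(X,Y)
I(X;Y) = 3.3653 + 3.4651 - 6.6611 = 0.1693 bits


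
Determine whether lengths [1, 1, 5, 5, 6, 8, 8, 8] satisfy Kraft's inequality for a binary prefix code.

Kraft inequality: Σ 2^(-l_i) ≤ 1 for prefix-free code
Calculating: 2^(-1) + 2^(-1) + 2^(-5) + 2^(-5) + 2^(-6) + 2^(-8) + 2^(-8) + 2^(-8)
= 0.5 + 0.5 + 0.03125 + 0.03125 + 0.015625 + 0.00390625 + 0.00390625 + 0.00390625
= 1.0898
Since 1.0898 > 1, prefix-free code does not exist


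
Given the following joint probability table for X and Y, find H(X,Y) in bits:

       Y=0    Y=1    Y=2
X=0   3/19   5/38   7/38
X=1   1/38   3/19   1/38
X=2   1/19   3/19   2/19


H(X,Y) = -Σ p(x,y) log₂ p(x,y)
  p(0,0)=3/19: -0.1579 × log₂(0.1579) = 0.4205
  p(0,1)=5/38: -0.1316 × log₂(0.1316) = 0.3850
  p(0,2)=7/38: -0.1842 × log₂(0.1842) = 0.4496
  p(1,0)=1/38: -0.0263 × log₂(0.0263) = 0.1381
  p(1,1)=3/19: -0.1579 × log₂(0.1579) = 0.4205
  p(1,2)=1/38: -0.0263 × log₂(0.0263) = 0.1381
  p(2,0)=1/19: -0.0526 × log₂(0.0526) = 0.2236
  p(2,1)=3/19: -0.1579 × log₂(0.1579) = 0.4205
  p(2,2)=2/19: -0.1053 × log₂(0.1053) = 0.3419
H(X,Y) = 2.9377 bits


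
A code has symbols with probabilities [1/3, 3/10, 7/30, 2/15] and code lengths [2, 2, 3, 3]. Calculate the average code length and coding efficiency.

Average length L = Σ p_i × l_i = 2.3667 bits
Entropy H = 1.9269 bits
Efficiency η = H/L × 100% = 81.42%


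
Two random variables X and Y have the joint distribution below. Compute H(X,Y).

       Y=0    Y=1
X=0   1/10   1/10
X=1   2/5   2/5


H(X,Y) = -Σ p(x,y) log₂ p(x,y)
  p(0,0)=1/10: -0.1000 × log₂(0.1000) = 0.3322
  p(0,1)=1/10: -0.1000 × log₂(0.1000) = 0.3322
  p(1,0)=2/5: -0.4000 × log₂(0.4000) = 0.5288
  p(1,1)=2/5: -0.4000 × log₂(0.4000) = 0.5288
H(X,Y) = 1.7219 bits


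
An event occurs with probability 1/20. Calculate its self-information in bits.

Information content I(x) = -log₂(p(x))
I = -log₂(1/20) = -log₂(0.0500)
I = 4.3219 bits


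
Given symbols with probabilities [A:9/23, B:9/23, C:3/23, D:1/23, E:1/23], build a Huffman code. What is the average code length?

Huffman tree construction:
Combine smallest probabilities repeatedly
Resulting codes:
  A: 11 (length 2)
  B: 0 (length 1)
  C: 101 (length 3)
  D: 1000 (length 4)
  E: 1001 (length 4)
Average length = Σ p(s) × length(s) = 1.9130 bits


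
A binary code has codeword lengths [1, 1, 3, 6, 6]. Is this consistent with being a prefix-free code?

Kraft inequality: Σ 2^(-l_i) ≤ 1 for prefix-free code
Calculating: 2^(-1) + 2^(-1) + 2^(-3) + 2^(-6) + 2^(-6)
= 0.5 + 0.5 + 0.125 + 0.015625 + 0.015625
= 1.1562
Since 1.1562 > 1, prefix-free code does not exist


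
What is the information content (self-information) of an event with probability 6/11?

Information content I(x) = -log₂(p(x))
I = -log₂(6/11) = -log₂(0.5455)
I = 0.8745 bits


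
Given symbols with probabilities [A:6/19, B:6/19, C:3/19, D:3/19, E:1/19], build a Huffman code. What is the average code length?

Huffman tree construction:
Combine smallest probabilities repeatedly
Resulting codes:
  A: 10 (length 2)
  B: 11 (length 2)
  C: 011 (length 3)
  D: 00 (length 2)
  E: 010 (length 3)
Average length = Σ p(s) × length(s) = 2.2105 bits


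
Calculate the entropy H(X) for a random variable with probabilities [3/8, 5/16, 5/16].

H(X) = -Σ p(x) log₂ p(x)
  -3/8 × log₂(3/8) = 0.5306
  -5/16 × log₂(5/16) = 0.5244
  -5/16 × log₂(5/16) = 0.5244
H(X) = 1.5794 bits


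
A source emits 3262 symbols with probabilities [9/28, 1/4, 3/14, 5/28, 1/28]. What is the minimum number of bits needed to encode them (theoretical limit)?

Entropy H = 2.1181 bits/symbol
Minimum bits = H × n = 2.1181 × 3262
= 6909.12 bits


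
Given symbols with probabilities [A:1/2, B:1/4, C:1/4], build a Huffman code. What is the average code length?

Huffman tree construction:
Combine smallest probabilities repeatedly
Resulting codes:
  A: 0 (length 1)
  B: 10 (length 2)
  C: 11 (length 2)
Average length = Σ p(s) × length(s) = 1.5000 bits


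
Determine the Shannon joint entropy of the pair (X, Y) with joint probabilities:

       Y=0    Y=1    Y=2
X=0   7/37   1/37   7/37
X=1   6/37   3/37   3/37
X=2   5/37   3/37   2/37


H(X,Y) = -Σ p(x,y) log₂ p(x,y)
  p(0,0)=7/37: -0.1892 × log₂(0.1892) = 0.4545
  p(0,1)=1/37: -0.0270 × log₂(0.0270) = 0.1408
  p(0,2)=7/37: -0.1892 × log₂(0.1892) = 0.4545
  p(1,0)=6/37: -0.1622 × log₂(0.1622) = 0.4256
  p(1,1)=3/37: -0.0811 × log₂(0.0811) = 0.2939
  p(1,2)=3/37: -0.0811 × log₂(0.0811) = 0.2939
  p(2,0)=5/37: -0.1351 × log₂(0.1351) = 0.3902
  p(2,1)=3/37: -0.0811 × log₂(0.0811) = 0.2939
  p(2,2)=2/37: -0.0541 × log₂(0.0541) = 0.2275
H(X,Y) = 2.9747 bits


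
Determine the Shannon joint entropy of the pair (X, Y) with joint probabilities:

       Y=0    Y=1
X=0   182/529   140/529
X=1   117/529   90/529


H(X,Y) = -Σ p(x,y) log₂ p(x,y)
  p(0,0)=182/529: -0.3440 × log₂(0.3440) = 0.5296
  p(0,1)=140/529: -0.2647 × log₂(0.2647) = 0.5076
  p(1,0)=117/529: -0.2212 × log₂(0.2212) = 0.4814
  p(1,1)=90/529: -0.1701 × log₂(0.1701) = 0.4347
H(X,Y) = 1.9533 bits


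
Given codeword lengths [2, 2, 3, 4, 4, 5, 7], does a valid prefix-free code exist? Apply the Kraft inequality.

Kraft inequality: Σ 2^(-l_i) ≤ 1 for prefix-free code
Calculating: 2^(-2) + 2^(-2) + 2^(-3) + 2^(-4) + 2^(-4) + 2^(-5) + 2^(-7)
= 0.25 + 0.25 + 0.125 + 0.0625 + 0.0625 + 0.03125 + 0.0078125
= 0.7891
Since 0.7891 ≤ 1, prefix-free code exists


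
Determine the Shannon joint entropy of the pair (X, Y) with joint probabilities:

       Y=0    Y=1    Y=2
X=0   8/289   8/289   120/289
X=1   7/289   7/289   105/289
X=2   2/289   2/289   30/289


H(X,Y) = -Σ p(x,y) log₂ p(x,y)
  p(0,0)=8/289: -0.0277 × log₂(0.0277) = 0.1433
  p(0,1)=8/289: -0.0277 × log₂(0.0277) = 0.1433
  p(0,2)=120/289: -0.4152 × log₂(0.4152) = 0.5265
  p(1,0)=7/289: -0.0242 × log₂(0.0242) = 0.1300
  p(1,1)=7/289: -0.0242 × log₂(0.0242) = 0.1300
  p(1,2)=105/289: -0.3633 × log₂(0.3633) = 0.5307
  p(2,0)=2/289: -0.0069 × log₂(0.0069) = 0.0497
  p(2,1)=2/289: -0.0069 × log₂(0.0069) = 0.0497
  p(2,2)=30/289: -0.1038 × log₂(0.1038) = 0.3392
H(X,Y) = 2.0423 bits


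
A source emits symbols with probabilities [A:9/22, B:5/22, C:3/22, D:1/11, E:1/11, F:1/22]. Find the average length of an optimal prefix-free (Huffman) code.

Huffman tree construction:
Combine smallest probabilities repeatedly
Resulting codes:
  A: 0 (length 1)
  B: 111 (length 3)
  C: 101 (length 3)
  D: 1101 (length 4)
  E: 100 (length 3)
  F: 1100 (length 4)
Average length = Σ p(s) × length(s) = 2.3182 bits


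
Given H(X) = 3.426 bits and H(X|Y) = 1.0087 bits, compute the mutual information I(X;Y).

I(X;Y) = H(X) - H(X|Y)
I(X;Y) = 3.426 - 1.0087 = 2.4173 bits


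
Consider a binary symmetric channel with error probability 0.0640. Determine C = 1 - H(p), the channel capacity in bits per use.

For BSC with error probability p:
C = 1 - H(p) where H(p) is binary entropy
H(0.0640) = -0.0640 × log₂(0.0640) - 0.9360 × log₂(0.9360)
H(p) = 0.3431
C = 1 - 0.3431 = 0.6569 bits/use


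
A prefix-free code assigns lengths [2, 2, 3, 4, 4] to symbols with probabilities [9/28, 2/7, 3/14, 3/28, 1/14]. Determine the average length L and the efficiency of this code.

Average length L = Σ p_i × l_i = 2.5714 bits
Entropy H = 2.1361 bits
Efficiency η = H/L × 100% = 83.07%


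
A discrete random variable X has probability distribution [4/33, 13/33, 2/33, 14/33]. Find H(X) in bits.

H(X) = -Σ p(x) log₂ p(x)
  -4/33 × log₂(4/33) = 0.3690
  -13/33 × log₂(13/33) = 0.5294
  -2/33 × log₂(2/33) = 0.2451
  -14/33 × log₂(14/33) = 0.5248
H(X) = 1.6684 bits


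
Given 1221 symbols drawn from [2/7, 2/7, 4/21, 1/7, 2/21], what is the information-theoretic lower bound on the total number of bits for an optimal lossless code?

Entropy H = 2.2126 bits/symbol
Minimum bits = H × n = 2.2126 × 1221
= 2701.56 bits


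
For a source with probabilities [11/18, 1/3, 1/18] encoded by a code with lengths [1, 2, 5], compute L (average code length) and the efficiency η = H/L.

Average length L = Σ p_i × l_i = 1.5556 bits
Entropy H = 1.1942 bits
Efficiency η = H/L × 100% = 76.77%


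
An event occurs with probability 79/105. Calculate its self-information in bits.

Information content I(x) = -log₂(p(x))
I = -log₂(79/105) = -log₂(0.7524)
I = 0.4105 bits


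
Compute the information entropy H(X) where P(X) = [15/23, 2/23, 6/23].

H(X) = -Σ p(x) log₂ p(x)
  -15/23 × log₂(15/23) = 0.4022
  -2/23 × log₂(2/23) = 0.3064
  -6/23 × log₂(6/23) = 0.5057
H(X) = 1.2143 bits


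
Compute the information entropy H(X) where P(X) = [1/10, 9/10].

H(X) = -Σ p(x) log₂ p(x)
  -1/10 × log₂(1/10) = 0.3322
  -9/10 × log₂(9/10) = 0.1368
H(X) = 0.4690 bits


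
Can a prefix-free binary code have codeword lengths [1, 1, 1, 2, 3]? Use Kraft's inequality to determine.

Kraft inequality: Σ 2^(-l_i) ≤ 1 for prefix-free code
Calculating: 2^(-1) + 2^(-1) + 2^(-1) + 2^(-2) + 2^(-3)
= 0.5 + 0.5 + 0.5 + 0.25 + 0.125
= 1.8750
Since 1.8750 > 1, prefix-free code does not exist


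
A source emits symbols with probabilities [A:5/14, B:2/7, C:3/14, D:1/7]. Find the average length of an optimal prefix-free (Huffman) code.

Huffman tree construction:
Combine smallest probabilities repeatedly
Resulting codes:
  A: 11 (length 2)
  B: 10 (length 2)
  C: 01 (length 2)
  D: 00 (length 2)
Average length = Σ p(s) × length(s) = 2.0000 bits


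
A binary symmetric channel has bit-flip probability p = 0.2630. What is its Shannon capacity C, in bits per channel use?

For BSC with error probability p:
C = 1 - H(p) where H(p) is binary entropy
H(0.2630) = -0.2630 × log₂(0.2630) - 0.7370 × log₂(0.7370)
H(p) = 0.8312
C = 1 - 0.8312 = 0.1688 bits/use


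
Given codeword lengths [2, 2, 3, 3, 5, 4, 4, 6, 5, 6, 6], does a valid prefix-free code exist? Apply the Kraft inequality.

Kraft inequality: Σ 2^(-l_i) ≤ 1 for prefix-free code
Calculating: 2^(-2) + 2^(-2) + 2^(-3) + 2^(-3) + 2^(-5) + 2^(-4) + 2^(-4) + 2^(-6) + 2^(-5) + 2^(-6) + 2^(-6)
= 0.25 + 0.25 + 0.125 + 0.125 + 0.03125 + 0.0625 + 0.0625 + 0.015625 + 0.03125 + 0.015625 + 0.015625
= 0.9844
Since 0.9844 ≤ 1, prefix-free code exists


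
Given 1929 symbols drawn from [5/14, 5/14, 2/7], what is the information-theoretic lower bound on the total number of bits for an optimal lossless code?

Entropy H = 1.5774 bits/symbol
Minimum bits = H × n = 1.5774 × 1929
= 3042.82 bits


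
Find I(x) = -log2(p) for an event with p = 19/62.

Information content I(x) = -log₂(p(x))
I = -log₂(19/62) = -log₂(0.3065)
I = 1.7063 bits


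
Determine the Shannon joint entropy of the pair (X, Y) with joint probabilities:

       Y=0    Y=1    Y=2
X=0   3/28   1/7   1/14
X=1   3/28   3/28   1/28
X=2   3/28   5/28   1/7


H(X,Y) = -Σ p(x,y) log₂ p(x,y)
  p(0,0)=3/28: -0.1071 × log₂(0.1071) = 0.3453
  p(0,1)=1/7: -0.1429 × log₂(0.1429) = 0.4011
  p(0,2)=1/14: -0.0714 × log₂(0.0714) = 0.2720
  p(1,0)=3/28: -0.1071 × log₂(0.1071) = 0.3453
  p(1,1)=3/28: -0.1071 × log₂(0.1071) = 0.3453
  p(1,2)=1/28: -0.0357 × log₂(0.0357) = 0.1717
  p(2,0)=3/28: -0.1071 × log₂(0.1071) = 0.3453
  p(2,1)=5/28: -0.1786 × log₂(0.1786) = 0.4438
  p(2,2)=1/7: -0.1429 × log₂(0.1429) = 0.4011
H(X,Y) = 3.0706 bits


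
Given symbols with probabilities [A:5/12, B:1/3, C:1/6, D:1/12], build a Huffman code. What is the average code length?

Huffman tree construction:
Combine smallest probabilities repeatedly
Resulting codes:
  A: 0 (length 1)
  B: 11 (length 2)
  C: 101 (length 3)
  D: 100 (length 3)
Average length = Σ p(s) × length(s) = 1.8333 bits


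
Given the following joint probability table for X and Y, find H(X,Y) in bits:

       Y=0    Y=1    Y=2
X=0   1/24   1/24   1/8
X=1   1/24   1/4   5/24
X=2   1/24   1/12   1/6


H(X,Y) = -Σ p(x,y) log₂ p(x,y)
  p(0,0)=1/24: -0.0417 × log₂(0.0417) = 0.1910
  p(0,1)=1/24: -0.0417 × log₂(0.0417) = 0.1910
  p(0,2)=1/8: -0.1250 × log₂(0.1250) = 0.3750
  p(1,0)=1/24: -0.0417 × log₂(0.0417) = 0.1910
  p(1,1)=1/4: -0.2500 × log₂(0.2500) = 0.5000
  p(1,2)=5/24: -0.2083 × log₂(0.2083) = 0.4715
  p(2,0)=1/24: -0.0417 × log₂(0.0417) = 0.1910
  p(2,1)=1/12: -0.0833 × log₂(0.0833) = 0.2987
  p(2,2)=1/6: -0.1667 × log₂(0.1667) = 0.4308
H(X,Y) = 2.8402 bits


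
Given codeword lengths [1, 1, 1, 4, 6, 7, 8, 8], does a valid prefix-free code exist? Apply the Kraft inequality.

Kraft inequality: Σ 2^(-l_i) ≤ 1 for prefix-free code
Calculating: 2^(-1) + 2^(-1) + 2^(-1) + 2^(-4) + 2^(-6) + 2^(-7) + 2^(-8) + 2^(-8)
= 0.5 + 0.5 + 0.5 + 0.0625 + 0.015625 + 0.0078125 + 0.00390625 + 0.00390625
= 1.5938
Since 1.5938 > 1, prefix-free code does not exist


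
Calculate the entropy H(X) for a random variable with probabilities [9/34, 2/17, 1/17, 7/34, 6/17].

H(X) = -Σ p(x) log₂ p(x)
  -9/34 × log₂(9/34) = 0.5076
  -2/17 × log₂(2/17) = 0.3632
  -1/17 × log₂(1/17) = 0.2404
  -7/34 × log₂(7/34) = 0.4694
  -6/17 × log₂(6/17) = 0.5303
H(X) = 2.1110 bits


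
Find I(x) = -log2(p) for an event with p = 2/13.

Information content I(x) = -log₂(p(x))
I = -log₂(2/13) = -log₂(0.1538)
I = 2.7004 bits


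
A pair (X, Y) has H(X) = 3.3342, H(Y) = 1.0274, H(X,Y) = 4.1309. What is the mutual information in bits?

I(X;Y) = H(X) + H(Y) - H(X,Y)
I(X;Y) = 3.3342 + 1.0274 - 4.1309 = 0.2307 bits


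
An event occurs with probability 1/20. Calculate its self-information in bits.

Information content I(x) = -log₂(p(x))
I = -log₂(1/20) = -log₂(0.0500)
I = 4.3219 bits


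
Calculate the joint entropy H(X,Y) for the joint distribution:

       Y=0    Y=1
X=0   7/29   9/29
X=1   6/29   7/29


H(X,Y) = -Σ p(x,y) log₂ p(x,y)
  p(0,0)=7/29: -0.2414 × log₂(0.2414) = 0.4950
  p(0,1)=9/29: -0.3103 × log₂(0.3103) = 0.5239
  p(1,0)=6/29: -0.2069 × log₂(0.2069) = 0.4703
  p(1,1)=7/29: -0.2414 × log₂(0.2414) = 0.4950
H(X,Y) = 1.9841 bits
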